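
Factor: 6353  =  6353^1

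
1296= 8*162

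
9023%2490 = 1553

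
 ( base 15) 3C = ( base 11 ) 52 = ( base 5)212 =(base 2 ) 111001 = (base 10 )57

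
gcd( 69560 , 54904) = 8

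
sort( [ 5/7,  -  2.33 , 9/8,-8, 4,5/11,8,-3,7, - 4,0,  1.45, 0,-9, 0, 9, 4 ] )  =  [ - 9, - 8,-4,-3, - 2.33,0,0 , 0, 5/11, 5/7, 9/8,1.45, 4 , 4, 7, 8,9] 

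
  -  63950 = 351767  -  415717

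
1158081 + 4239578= 5397659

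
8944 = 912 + 8032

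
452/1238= 226/619 = 0.37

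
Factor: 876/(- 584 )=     -  3/2 =-2^( - 1 ) * 3^1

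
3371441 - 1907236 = 1464205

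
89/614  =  89/614 = 0.14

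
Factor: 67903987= 67903987^1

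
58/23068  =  29/11534 = 0.00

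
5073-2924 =2149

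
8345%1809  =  1109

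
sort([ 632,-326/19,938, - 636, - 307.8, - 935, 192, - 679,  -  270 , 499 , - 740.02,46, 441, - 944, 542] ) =[ - 944, - 935 ,  -  740.02 , - 679, - 636, - 307.8,- 270, - 326/19,46, 192,441, 499,542, 632,  938 ]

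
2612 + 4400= 7012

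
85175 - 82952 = 2223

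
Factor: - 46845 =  - 3^3*5^1*347^1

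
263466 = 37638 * 7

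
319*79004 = 25202276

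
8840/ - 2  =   - 4420 + 0/1 = - 4420.00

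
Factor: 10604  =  2^2*11^1 *241^1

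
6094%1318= 822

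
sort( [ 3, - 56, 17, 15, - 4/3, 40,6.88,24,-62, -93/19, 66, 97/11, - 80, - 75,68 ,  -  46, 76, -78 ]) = [  -  80,-78,  -  75,-62, - 56,  -  46, -93/19, - 4/3,3, 6.88,  97/11, 15,17, 24, 40, 66, 68,  76 ] 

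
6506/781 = 6506/781 = 8.33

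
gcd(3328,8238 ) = 2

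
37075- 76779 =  - 39704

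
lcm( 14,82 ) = 574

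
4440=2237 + 2203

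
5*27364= 136820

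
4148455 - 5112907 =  - 964452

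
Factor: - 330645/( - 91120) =2^( - 4)*3^1*7^1 * 17^( - 1) * 47^1 = 987/272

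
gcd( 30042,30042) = 30042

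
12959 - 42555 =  - 29596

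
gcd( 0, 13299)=13299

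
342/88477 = 342/88477 = 0.00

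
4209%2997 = 1212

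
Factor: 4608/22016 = 9/43 = 3^2*43^( - 1)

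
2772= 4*693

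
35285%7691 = 4521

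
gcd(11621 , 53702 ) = 1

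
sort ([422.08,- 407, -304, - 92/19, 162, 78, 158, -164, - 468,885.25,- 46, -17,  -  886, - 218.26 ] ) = [- 886, - 468, - 407, - 304 ,- 218.26,-164,  -  46 , - 17,- 92/19,  78,158, 162,422.08 , 885.25]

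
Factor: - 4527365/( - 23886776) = 2^( - 3)*5^1*59^1*103^1*149^1*2985847^(  -  1)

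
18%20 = 18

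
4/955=4/955= 0.00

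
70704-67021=3683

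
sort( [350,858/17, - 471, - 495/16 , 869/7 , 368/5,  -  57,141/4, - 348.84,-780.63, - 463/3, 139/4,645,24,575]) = [ - 780.63, - 471 , - 348.84, - 463/3,  -  57, - 495/16,24, 139/4,141/4,858/17 , 368/5,869/7, 350,  575,645 ] 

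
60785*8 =486280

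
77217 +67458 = 144675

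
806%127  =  44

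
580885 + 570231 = 1151116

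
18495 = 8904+9591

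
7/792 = 7/792 =0.01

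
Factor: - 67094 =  -2^1*33547^1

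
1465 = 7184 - 5719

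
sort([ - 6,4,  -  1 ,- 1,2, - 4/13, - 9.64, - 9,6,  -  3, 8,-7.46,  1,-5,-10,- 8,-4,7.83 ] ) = [  -  10,- 9.64, - 9, - 8, - 7.46,-6,  -  5, - 4, -3,  -  1, - 1, - 4/13, 1,2,4,6,7.83,8] 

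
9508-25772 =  - 16264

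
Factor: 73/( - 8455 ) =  - 5^( - 1 ) * 19^ ( - 1)*73^1*89^( - 1 )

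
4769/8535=4769/8535 = 0.56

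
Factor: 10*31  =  310=2^1*5^1*31^1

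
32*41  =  1312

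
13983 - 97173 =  - 83190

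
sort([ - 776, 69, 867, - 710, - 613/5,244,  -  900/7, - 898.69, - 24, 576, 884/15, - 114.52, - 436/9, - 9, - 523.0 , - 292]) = [-898.69, - 776, - 710, - 523.0, - 292, - 900/7, - 613/5,-114.52, - 436/9, - 24, - 9, 884/15,  69 , 244, 576,867 ] 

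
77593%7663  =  963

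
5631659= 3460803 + 2170856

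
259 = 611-352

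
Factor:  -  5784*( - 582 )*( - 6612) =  - 22257896256 = - 2^6*3^3*19^1*29^1*97^1*241^1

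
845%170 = 165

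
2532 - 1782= 750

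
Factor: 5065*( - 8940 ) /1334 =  - 22640550/667 = - 2^1*3^1*5^2 * 23^( - 1) *29^( - 1 )*149^1 * 1013^1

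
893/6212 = 893/6212 = 0.14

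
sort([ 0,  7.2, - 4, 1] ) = [ -4, 0,  1,7.2]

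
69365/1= 69365 = 69365.00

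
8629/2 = 4314 + 1/2 = 4314.50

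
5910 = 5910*1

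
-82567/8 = -82567/8=- 10320.88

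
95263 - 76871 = 18392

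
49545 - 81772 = -32227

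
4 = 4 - 0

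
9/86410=9/86410 = 0.00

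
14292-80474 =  - 66182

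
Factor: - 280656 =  - 2^4*3^2*1949^1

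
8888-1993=6895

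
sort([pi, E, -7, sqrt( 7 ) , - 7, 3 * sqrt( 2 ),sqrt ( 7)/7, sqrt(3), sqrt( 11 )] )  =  [ - 7, -7,sqrt(7)/7,sqrt(3) , sqrt(7) , E  ,  pi, sqrt( 11), 3* sqrt(2 ) ] 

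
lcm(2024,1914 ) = 176088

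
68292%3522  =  1374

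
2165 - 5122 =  - 2957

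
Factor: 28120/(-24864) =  -2^( - 2)*3^(-1 )*5^1*7^ (-1 )*19^1=- 95/84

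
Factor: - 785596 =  - 2^2*7^1 * 28057^1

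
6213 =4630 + 1583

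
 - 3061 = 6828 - 9889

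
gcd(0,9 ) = 9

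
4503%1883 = 737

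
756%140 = 56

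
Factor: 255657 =3^1 * 31^1*2749^1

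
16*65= 1040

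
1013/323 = 3+44/323= 3.14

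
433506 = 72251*6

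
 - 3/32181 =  - 1/10727 = - 0.00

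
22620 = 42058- 19438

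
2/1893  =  2/1893 = 0.00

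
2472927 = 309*8003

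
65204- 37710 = 27494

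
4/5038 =2/2519 =0.00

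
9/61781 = 9/61781  =  0.00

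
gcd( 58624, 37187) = 1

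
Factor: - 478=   -  2^1 * 239^1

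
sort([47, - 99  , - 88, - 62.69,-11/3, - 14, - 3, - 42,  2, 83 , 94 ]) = [ - 99, - 88 , - 62.69 , - 42,-14 , - 11/3, - 3,2,47, 83, 94]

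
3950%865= 490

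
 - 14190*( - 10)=141900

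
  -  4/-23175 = 4/23175=0.00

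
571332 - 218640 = 352692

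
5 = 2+3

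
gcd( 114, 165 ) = 3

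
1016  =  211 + 805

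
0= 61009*0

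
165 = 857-692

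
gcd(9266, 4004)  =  2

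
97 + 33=130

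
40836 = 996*41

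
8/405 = 8/405 = 0.02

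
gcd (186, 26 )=2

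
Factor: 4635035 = 5^1*927007^1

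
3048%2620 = 428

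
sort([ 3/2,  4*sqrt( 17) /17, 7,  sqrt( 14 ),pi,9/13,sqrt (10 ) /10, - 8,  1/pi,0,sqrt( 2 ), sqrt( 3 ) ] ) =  [ - 8,0 , sqrt( 10 )/10,  1/pi,9/13, 4*sqrt(17) /17, sqrt( 2 ),3/2,sqrt(3),  pi, sqrt( 14 ),7 ] 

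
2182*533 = 1163006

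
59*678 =40002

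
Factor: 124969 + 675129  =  800098  =  2^1*13^1*30773^1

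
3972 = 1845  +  2127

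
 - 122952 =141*(-872)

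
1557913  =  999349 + 558564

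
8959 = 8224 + 735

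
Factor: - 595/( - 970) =119/194 = 2^( - 1) * 7^1 * 17^1 * 97^(  -  1) 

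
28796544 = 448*64278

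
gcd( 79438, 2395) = 1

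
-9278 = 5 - 9283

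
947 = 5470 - 4523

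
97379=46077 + 51302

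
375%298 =77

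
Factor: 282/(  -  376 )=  - 3/4 = - 2^ ( - 2)*3^1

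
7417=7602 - 185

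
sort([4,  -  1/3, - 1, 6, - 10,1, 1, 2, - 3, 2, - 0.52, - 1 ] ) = [ - 10, - 3,- 1, - 1,  -  0.52, - 1/3,1, 1, 2,2, 4,6 ]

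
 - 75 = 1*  ( - 75 )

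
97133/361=97133/361 = 269.07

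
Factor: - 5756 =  - 2^2*1439^1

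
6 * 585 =3510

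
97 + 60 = 157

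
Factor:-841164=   -  2^2*3^1*191^1 * 367^1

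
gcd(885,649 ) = 59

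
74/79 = 74/79  =  0.94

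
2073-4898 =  - 2825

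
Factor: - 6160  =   - 2^4*5^1*7^1*11^1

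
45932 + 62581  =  108513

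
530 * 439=232670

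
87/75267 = 29/25089 = 0.00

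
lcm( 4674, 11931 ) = 453378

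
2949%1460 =29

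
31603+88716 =120319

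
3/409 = 3/409= 0.01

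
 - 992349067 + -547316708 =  - 1539665775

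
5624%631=576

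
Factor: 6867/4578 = 2^( - 1 )*3^1  =  3/2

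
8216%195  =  26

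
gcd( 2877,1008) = 21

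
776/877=776/877 = 0.88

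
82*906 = 74292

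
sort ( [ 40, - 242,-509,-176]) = [ - 509 , - 242,-176, 40 ] 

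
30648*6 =183888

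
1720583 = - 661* (-2603) 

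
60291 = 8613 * 7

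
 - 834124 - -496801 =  -337323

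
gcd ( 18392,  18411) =19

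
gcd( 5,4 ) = 1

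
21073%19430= 1643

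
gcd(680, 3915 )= 5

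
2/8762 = 1/4381=0.00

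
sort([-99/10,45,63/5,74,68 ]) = [ - 99/10,63/5, 45,68, 74] 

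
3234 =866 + 2368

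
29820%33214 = 29820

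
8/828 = 2/207 = 0.01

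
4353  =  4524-171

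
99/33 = 3= 3.00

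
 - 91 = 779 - 870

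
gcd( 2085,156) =3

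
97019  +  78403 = 175422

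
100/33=100/33 = 3.03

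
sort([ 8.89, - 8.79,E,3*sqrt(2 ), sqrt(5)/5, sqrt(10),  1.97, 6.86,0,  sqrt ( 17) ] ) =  [ - 8.79, 0 , sqrt(5 )/5,1.97, E, sqrt(10), sqrt( 17), 3*sqrt( 2), 6.86,8.89 ]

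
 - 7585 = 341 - 7926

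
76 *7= 532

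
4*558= 2232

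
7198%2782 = 1634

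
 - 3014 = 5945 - 8959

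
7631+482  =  8113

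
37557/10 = 3755  +  7/10 = 3755.70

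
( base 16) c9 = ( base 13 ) 126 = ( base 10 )201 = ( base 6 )533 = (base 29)6r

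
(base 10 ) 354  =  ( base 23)f9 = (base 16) 162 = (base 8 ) 542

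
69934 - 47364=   22570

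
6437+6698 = 13135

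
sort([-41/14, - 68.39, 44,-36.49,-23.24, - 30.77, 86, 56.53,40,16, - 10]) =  [ - 68.39, - 36.49, - 30.77,-23.24,-10, - 41/14,16,40,44, 56.53,86] 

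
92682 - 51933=40749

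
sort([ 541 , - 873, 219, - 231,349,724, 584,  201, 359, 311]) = [ - 873, - 231,201, 219,  311,349,359,541, 584,724]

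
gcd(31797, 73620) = 9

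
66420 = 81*820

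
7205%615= 440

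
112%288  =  112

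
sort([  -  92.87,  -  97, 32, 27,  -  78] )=[ -97, - 92.87, - 78,  27 , 32] 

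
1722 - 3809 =- 2087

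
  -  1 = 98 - 99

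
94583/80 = 94583/80 = 1182.29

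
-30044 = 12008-42052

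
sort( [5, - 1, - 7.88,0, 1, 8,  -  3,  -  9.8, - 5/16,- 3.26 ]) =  [ - 9.8, - 7.88, - 3.26,-3, - 1 ,-5/16 , 0, 1, 5,8 ] 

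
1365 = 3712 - 2347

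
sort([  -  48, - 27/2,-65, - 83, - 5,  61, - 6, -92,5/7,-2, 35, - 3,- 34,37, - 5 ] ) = [-92,-83, -65,-48,  -  34, - 27/2, - 6,-5, - 5, - 3,-2, 5/7,35,37,61]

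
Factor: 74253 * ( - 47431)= - 3^1*53^1 * 467^1 * 47431^1 = -3521894043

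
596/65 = 9 + 11/65 = 9.17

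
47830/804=23915/402=59.49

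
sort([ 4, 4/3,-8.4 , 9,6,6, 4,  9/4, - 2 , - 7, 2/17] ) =[ - 8.4,  -  7,  -  2, 2/17,  4/3  ,  9/4,4, 4,6,6,9] 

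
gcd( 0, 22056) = 22056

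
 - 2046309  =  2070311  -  4116620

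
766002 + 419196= 1185198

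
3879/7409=3879/7409 = 0.52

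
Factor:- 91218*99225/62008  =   - 2^( - 2)*3^5*5^2*7^2*337^( - 1 ) * 661^1 = - 196763175/1348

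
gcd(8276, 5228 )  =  4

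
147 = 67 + 80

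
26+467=493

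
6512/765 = 6512/765  =  8.51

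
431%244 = 187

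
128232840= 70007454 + 58225386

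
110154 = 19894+90260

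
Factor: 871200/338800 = 2^1*3^2*7^( - 1 ) = 18/7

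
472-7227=-6755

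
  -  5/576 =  - 5/576 = - 0.01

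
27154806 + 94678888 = 121833694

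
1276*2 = 2552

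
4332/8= 1083/2= 541.50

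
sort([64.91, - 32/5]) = [ - 32/5,64.91]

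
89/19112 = 89/19112 = 0.00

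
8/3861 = 8/3861=0.00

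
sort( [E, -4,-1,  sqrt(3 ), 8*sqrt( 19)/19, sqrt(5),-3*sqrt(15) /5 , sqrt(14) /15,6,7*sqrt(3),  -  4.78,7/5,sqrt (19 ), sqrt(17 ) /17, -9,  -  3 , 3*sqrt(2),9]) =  [-9 , - 4.78, - 4,-3, - 3*sqrt(15) /5, - 1,sqrt(17) /17,  sqrt(14 )/15,7/5,  sqrt(3),8*sqrt( 19 )/19, sqrt( 5),  E, 3*sqrt( 2) , sqrt(19), 6,9,7*sqrt( 3) ] 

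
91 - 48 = 43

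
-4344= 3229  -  7573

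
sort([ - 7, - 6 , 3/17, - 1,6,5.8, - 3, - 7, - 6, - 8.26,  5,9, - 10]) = [- 10,  -  8.26,-7, - 7,  -  6, - 6,- 3,-1, 3/17,5, 5.8, 6 , 9 ]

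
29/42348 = 29/42348  =  0.00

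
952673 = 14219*67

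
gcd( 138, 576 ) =6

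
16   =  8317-8301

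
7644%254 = 24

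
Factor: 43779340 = 2^2*5^1 * 11^1*198997^1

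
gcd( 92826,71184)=6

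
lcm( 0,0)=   0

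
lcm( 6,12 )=12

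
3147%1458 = 231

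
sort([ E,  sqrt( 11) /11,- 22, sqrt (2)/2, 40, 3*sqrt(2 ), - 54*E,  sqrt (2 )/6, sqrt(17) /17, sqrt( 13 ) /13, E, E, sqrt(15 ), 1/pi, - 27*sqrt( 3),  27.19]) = [-54*E, - 27*sqrt( 3),  -  22, sqrt( 2)/6, sqrt( 17 ) /17,  sqrt ( 13 )/13, sqrt( 11) /11,1/pi, sqrt( 2 ) /2, E, E,  E, sqrt (15 ), 3*sqrt(2 ) , 27.19,40 ]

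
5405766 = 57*94838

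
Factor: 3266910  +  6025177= 7^1*59^1*149^1*151^1 = 9292087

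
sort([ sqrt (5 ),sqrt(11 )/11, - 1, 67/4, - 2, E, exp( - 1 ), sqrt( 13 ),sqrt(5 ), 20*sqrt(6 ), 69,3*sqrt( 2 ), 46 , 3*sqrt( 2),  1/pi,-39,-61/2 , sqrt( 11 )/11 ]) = [ -39, - 61/2,  -  2,-1 , sqrt(11) /11 , sqrt( 11)/11 , 1/pi,  exp(  -  1 ), sqrt (5), sqrt( 5),E,sqrt(13), 3 * sqrt ( 2 ), 3 *sqrt(2),  67/4 , 46 , 20*sqrt(6),69]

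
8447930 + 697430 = 9145360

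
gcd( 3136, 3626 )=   98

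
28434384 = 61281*464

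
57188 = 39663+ 17525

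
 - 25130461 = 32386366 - 57516827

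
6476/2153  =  3 + 17/2153= 3.01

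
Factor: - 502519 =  - 79^1*6361^1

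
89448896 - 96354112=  - 6905216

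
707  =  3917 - 3210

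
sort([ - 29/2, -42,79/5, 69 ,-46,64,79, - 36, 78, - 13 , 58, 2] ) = [ - 46, - 42, - 36,  -  29/2, - 13, 2,79/5, 58,64,  69,78 , 79] 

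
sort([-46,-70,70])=[ - 70, - 46, 70 ]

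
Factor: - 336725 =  - 5^2*13469^1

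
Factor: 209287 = 13^1*17^1*947^1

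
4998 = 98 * 51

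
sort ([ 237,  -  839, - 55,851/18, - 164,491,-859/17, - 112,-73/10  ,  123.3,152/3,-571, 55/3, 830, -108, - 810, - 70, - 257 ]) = [ -839,- 810, -571, - 257, - 164, - 112,-108, - 70, - 55 ,-859/17 ,-73/10,55/3 , 851/18,152/3 , 123.3, 237,491,830 ]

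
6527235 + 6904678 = 13431913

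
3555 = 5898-2343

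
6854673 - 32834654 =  - 25979981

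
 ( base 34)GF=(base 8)1057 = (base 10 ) 559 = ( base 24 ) N7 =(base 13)340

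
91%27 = 10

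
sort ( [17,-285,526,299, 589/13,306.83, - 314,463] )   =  [  -  314, - 285,17, 589/13, 299,306.83  ,  463, 526]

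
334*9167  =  3061778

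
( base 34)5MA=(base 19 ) I22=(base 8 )14612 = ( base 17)15AA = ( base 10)6538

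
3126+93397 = 96523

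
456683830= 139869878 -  - 316813952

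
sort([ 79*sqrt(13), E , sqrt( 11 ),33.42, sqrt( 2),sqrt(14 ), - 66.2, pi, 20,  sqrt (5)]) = [ - 66.2, sqrt(2 ), sqrt( 5) , E,  pi,sqrt( 11),  sqrt(14) , 20, 33.42, 79*sqrt( 13) ]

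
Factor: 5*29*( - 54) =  - 2^1*3^3 * 5^1*29^1  =  - 7830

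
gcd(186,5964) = 6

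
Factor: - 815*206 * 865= - 145224850  =  - 2^1*5^2*103^1 * 163^1*173^1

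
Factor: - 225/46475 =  - 3^2*11^( - 1 )*13^ ( - 2) = - 9/1859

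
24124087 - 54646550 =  - 30522463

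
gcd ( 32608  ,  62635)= 1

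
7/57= 7/57 = 0.12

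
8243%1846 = 859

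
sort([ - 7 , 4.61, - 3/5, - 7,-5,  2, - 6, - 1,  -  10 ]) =[ - 10,-7,- 7, - 6, - 5,-1, - 3/5,2,4.61]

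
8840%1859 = 1404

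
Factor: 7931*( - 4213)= - 33413303 =- 7^1*11^2*103^1*383^1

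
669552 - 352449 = 317103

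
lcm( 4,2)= 4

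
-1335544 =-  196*6814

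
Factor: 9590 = 2^1*5^1*7^1*137^1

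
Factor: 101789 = 101789^1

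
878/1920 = 439/960 = 0.46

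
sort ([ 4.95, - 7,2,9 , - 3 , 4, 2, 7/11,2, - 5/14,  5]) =[-7, - 3 , - 5/14,7/11,2 , 2, 2,4,4.95, 5, 9]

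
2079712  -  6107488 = -4027776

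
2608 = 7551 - 4943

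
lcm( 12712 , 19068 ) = 38136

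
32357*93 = 3009201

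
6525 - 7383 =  - 858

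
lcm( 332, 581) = 2324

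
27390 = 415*66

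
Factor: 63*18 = 2^1*3^4*7^1 = 1134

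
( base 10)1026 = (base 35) tb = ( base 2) 10000000010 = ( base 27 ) 1B0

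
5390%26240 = 5390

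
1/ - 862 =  - 1/862= -0.00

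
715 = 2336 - 1621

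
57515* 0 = 0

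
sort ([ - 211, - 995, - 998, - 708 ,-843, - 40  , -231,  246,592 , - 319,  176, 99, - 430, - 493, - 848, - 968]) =[ - 998 , - 995, - 968, - 848,-843,-708, - 493, - 430,-319, - 231,-211, -40, 99 , 176,246,592]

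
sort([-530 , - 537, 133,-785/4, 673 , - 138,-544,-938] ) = [ - 938, - 544, - 537, - 530, - 785/4, - 138, 133,673 ]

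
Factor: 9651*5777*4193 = 233775796611  =  3^1 * 7^1*53^1*109^1*599^1  *  3217^1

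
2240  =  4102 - 1862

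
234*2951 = 690534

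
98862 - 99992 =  - 1130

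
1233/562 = 1233/562  =  2.19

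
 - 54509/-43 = 54509/43 = 1267.65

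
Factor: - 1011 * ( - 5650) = 2^1 *3^1*5^2*113^1*337^1 = 5712150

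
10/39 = 10/39 = 0.26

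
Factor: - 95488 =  - 2^8*373^1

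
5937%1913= 198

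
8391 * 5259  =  44128269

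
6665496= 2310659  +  4354837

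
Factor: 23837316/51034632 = 1986443/4252886 = 2^( - 1 )*11^(  -  1) *79^( - 1)*2447^ ( - 1 )*1986443^1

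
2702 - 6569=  - 3867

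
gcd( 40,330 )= 10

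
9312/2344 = 3 + 285/293 = 3.97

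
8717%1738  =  27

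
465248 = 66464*7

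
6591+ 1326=7917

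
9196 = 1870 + 7326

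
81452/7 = 11636 = 11636.00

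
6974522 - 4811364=2163158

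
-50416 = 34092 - 84508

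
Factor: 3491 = 3491^1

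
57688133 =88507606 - 30819473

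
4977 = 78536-73559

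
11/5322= 11/5322   =  0.00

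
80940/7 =80940/7 = 11562.86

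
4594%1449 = 247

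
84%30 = 24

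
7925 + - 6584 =1341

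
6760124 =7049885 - 289761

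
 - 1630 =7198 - 8828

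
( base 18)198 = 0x1ee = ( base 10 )494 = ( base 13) 2C0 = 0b111101110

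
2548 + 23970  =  26518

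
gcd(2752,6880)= 1376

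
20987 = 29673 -8686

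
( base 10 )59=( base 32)1r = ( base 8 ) 73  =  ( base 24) 2b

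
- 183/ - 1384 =183/1384 = 0.13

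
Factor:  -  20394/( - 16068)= 33/26 = 2^( - 1 ) * 3^1*11^1*13^( - 1)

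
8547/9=949 +2/3 = 949.67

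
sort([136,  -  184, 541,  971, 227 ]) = [ - 184, 136,  227,541, 971 ] 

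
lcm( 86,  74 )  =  3182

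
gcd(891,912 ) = 3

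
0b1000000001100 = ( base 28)56K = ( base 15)133D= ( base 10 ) 4108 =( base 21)96d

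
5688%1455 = 1323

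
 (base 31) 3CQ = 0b110011010001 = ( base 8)6321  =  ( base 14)12a5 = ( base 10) 3281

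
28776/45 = 9592/15=639.47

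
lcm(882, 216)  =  10584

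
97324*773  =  75231452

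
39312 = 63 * 624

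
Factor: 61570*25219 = 2^1*5^1*47^1*131^1*25219^1=1552733830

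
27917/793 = 27917/793 = 35.20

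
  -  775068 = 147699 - 922767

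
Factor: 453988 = 2^2*113497^1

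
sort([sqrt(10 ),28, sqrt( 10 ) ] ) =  [ sqrt( 10 ), sqrt( 10), 28 ]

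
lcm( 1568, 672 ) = 4704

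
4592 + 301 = 4893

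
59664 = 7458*8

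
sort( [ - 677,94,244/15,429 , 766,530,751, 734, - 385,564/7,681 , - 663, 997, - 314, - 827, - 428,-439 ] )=[ - 827, - 677, - 663, - 439, - 428,-385, - 314,244/15,564/7,94, 429,530, 681, 734,  751, 766, 997 ] 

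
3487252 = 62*56246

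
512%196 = 120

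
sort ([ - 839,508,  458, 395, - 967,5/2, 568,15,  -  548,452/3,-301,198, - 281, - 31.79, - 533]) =[- 967, - 839, - 548, - 533,-301,  -  281, - 31.79, 5/2,15,452/3, 198,395,458,  508,568]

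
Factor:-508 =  - 2^2*127^1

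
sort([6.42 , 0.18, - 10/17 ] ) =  [- 10/17, 0.18,  6.42] 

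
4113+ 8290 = 12403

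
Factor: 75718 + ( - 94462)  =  -18744 = -2^3*3^1 * 11^1 * 71^1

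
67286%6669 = 596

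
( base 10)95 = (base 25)3K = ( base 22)47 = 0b1011111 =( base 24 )3N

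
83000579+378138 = 83378717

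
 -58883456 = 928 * (-63452 )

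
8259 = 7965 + 294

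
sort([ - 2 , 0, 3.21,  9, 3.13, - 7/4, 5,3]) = [ - 2, -7/4, 0, 3, 3.13, 3.21, 5, 9]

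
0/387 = 0 =0.00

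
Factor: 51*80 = 4080 = 2^4*3^1*5^1 * 17^1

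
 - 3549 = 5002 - 8551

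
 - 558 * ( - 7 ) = 3906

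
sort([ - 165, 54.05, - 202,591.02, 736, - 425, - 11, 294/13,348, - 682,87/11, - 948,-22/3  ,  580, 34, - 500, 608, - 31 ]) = [ - 948, - 682,  -  500,-425, - 202, - 165, - 31, - 11, - 22/3,87/11,294/13 , 34, 54.05, 348,580, 591.02,608,736]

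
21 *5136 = 107856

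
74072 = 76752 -2680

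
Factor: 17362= 2^1*8681^1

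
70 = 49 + 21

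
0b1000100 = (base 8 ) 104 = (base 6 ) 152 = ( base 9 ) 75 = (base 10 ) 68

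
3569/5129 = 3569/5129 = 0.70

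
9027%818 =29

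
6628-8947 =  - 2319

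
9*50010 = 450090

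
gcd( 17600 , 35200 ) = 17600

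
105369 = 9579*11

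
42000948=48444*867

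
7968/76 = 1992/19 = 104.84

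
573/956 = 573/956= 0.60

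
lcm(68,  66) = 2244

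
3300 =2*1650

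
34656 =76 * 456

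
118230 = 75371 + 42859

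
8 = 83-75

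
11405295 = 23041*495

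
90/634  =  45/317=   0.14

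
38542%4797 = 166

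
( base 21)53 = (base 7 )213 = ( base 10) 108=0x6C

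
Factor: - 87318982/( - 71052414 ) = 3^(-1)*43^1*173^1*347^( - 1 )*5869^1* 34127^( - 1) =43659491/35526207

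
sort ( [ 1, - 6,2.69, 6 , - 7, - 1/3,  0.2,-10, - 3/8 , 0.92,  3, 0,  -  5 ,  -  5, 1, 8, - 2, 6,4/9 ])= [ - 10, - 7, - 6, - 5,-5 , - 2, - 3/8, - 1/3 , 0,0.2,  4/9,0.92,1,1,2.69,3,6, 6,  8] 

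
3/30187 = 3/30187 = 0.00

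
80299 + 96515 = 176814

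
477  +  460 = 937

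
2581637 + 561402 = 3143039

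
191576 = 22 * 8708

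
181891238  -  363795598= - 181904360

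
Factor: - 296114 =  - 2^1*7^1*13^1*1627^1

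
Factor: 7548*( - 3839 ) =-28976772  =  - 2^2 * 3^1*11^1*17^1*37^1 * 349^1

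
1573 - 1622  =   - 49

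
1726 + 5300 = 7026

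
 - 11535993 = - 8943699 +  - 2592294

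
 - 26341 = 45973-72314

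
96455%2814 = 779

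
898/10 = 89 + 4/5 =89.80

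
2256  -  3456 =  - 1200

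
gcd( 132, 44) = 44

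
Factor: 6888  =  2^3*3^1 * 7^1 *41^1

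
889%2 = 1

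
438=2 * 219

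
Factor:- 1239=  - 3^1*7^1 * 59^1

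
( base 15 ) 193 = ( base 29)CF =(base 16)16b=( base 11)300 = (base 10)363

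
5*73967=369835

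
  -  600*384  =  -230400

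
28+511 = 539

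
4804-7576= - 2772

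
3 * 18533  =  55599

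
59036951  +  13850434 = 72887385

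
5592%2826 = 2766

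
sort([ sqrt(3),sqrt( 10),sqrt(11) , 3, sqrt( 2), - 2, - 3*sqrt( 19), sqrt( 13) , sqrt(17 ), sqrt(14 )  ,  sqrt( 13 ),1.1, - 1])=[ - 3*sqrt( 19)  , - 2, - 1 , 1.1, sqrt(2 ), sqrt(3),3,sqrt( 10 ),sqrt ( 11), sqrt( 13), sqrt( 13), sqrt( 14) , sqrt ( 17 ) ]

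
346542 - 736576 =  - 390034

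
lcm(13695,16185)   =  178035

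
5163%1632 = 267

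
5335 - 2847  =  2488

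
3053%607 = 18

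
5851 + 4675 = 10526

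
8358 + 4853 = 13211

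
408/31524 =34/2627  =  0.01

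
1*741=741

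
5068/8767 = 5068/8767 = 0.58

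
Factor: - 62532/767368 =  - 2^( - 1 )*3^4*7^(  -  1 )*71^( - 1) = - 81/994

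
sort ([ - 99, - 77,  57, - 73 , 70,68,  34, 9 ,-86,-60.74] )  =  [ - 99,  -  86,  -  77, - 73 , -60.74,9,34,57, 68, 70] 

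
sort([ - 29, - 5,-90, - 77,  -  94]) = [-94, -90,  -  77, - 29, -5 ] 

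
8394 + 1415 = 9809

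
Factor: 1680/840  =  2^1 = 2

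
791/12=791/12 = 65.92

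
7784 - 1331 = 6453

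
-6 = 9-15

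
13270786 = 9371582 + 3899204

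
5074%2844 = 2230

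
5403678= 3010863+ 2392815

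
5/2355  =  1/471 = 0.00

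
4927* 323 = 1591421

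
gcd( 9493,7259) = 1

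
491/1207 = 491/1207  =  0.41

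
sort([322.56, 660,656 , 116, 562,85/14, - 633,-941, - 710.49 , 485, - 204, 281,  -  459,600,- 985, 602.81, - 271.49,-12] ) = [ -985 , - 941,-710.49, - 633, - 459, - 271.49, - 204, - 12, 85/14, 116, 281, 322.56, 485, 562,600 , 602.81, 656, 660 ]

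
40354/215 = 40354/215 =187.69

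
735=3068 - 2333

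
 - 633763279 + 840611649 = 206848370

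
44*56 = 2464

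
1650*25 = 41250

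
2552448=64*39882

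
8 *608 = 4864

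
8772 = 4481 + 4291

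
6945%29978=6945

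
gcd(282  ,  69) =3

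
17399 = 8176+9223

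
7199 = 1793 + 5406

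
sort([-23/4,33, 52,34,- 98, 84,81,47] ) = [  -  98,  -  23/4,  33,34,47, 52,81, 84] 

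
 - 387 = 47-434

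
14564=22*662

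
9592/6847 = 1 + 2745/6847=1.40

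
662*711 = 470682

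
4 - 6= - 2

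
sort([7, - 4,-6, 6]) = [- 6, - 4  ,  6,7 ] 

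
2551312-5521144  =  -2969832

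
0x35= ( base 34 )1j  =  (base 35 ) 1i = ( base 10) 53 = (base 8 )65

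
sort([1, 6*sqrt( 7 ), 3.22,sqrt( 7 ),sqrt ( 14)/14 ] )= [ sqrt( 14 )/14,  1,sqrt(7), 3.22,6 * sqrt(7 )]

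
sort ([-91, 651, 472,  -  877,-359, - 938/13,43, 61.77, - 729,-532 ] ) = [ - 877,  -  729,-532,-359,-91,-938/13, 43, 61.77, 472, 651]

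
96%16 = 0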